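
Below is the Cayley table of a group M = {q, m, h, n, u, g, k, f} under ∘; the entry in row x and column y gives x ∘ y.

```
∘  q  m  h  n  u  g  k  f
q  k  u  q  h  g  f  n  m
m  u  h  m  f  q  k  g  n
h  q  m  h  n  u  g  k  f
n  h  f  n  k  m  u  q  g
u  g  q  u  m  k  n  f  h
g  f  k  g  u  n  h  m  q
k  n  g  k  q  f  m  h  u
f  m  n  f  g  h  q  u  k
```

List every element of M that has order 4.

Identity is h. Compute the order of each non-identity element by repeated multiplication:
  q: q → k → n → h  (order 4)
  m: m → h  (order 2)
  n: n → k → q → h  (order 4)
  u: u → k → f → h  (order 4)
  g: g → h  (order 2)
  k: k → h  (order 2)
  f: f → k → u → h  (order 4)
Elements of order 4: {f, n, q, u}.
(Structurally, M here is isomorphic to Z_2 x Z_4.)

{f, n, q, u}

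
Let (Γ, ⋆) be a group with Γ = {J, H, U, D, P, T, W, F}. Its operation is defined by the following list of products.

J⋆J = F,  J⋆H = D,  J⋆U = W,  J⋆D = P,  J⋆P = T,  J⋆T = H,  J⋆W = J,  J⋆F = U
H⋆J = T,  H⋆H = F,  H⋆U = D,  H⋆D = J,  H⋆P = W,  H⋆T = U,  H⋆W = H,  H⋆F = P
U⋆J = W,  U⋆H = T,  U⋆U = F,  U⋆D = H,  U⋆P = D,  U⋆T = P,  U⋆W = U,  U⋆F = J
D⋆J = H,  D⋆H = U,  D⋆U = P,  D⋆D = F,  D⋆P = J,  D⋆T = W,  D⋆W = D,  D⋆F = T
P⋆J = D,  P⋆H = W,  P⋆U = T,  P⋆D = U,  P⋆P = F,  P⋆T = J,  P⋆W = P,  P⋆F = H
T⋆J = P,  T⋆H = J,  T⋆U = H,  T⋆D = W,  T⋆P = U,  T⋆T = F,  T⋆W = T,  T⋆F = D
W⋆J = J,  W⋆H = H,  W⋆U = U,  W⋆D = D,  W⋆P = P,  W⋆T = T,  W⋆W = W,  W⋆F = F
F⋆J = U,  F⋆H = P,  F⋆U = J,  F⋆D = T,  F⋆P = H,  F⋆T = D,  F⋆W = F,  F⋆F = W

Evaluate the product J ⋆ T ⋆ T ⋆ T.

J ⋆ T = H
H ⋆ T = U
U ⋆ T = P

P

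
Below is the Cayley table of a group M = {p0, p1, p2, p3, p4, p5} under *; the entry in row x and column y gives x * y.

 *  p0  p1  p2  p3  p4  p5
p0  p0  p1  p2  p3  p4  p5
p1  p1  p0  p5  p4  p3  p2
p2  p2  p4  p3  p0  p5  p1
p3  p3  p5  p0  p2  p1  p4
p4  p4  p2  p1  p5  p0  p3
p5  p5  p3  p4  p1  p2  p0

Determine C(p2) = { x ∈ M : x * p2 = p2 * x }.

{p0, p2, p3}

Compare row p2 with column p2 entry by entry.
p3 * p2 = p0 = p2 * p3, so p3 commutes with p2.
p5 * p2 = p4 but p2 * p5 = p1, so p5 does not.
Collecting the elements that commute with p2: C(p2) = {p0, p2, p3}.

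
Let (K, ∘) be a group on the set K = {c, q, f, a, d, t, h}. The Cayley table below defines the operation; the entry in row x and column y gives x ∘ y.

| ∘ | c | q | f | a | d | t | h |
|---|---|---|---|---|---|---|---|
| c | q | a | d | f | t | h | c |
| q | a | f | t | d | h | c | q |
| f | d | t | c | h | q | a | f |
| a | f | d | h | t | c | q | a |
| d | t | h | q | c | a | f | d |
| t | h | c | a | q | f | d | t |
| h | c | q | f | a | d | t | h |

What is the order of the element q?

7

The identity element is h (its row matches the header).
q^1 = q
q^2 = q ∘ q = f
q^3 = f ∘ q = t
q^4 = t ∘ q = c
q^5 = c ∘ q = a
q^6 = a ∘ q = d
q^7 = d ∘ q = h
The first power of q equal to the identity is q^7, so ord(q) = 7.
(Structurally, K here is isomorphic to the cyclic group Z_7.)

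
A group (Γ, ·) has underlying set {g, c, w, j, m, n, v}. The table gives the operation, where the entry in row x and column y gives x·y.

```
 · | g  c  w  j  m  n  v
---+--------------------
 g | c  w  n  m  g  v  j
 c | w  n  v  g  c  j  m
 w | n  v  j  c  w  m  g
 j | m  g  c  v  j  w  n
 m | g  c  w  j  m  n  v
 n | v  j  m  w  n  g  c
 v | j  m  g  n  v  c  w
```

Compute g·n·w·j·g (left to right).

g·n = v
v·w = g
g·j = m
m·g = g
(Structurally, Γ here is isomorphic to the cyclic group Z_7.)

g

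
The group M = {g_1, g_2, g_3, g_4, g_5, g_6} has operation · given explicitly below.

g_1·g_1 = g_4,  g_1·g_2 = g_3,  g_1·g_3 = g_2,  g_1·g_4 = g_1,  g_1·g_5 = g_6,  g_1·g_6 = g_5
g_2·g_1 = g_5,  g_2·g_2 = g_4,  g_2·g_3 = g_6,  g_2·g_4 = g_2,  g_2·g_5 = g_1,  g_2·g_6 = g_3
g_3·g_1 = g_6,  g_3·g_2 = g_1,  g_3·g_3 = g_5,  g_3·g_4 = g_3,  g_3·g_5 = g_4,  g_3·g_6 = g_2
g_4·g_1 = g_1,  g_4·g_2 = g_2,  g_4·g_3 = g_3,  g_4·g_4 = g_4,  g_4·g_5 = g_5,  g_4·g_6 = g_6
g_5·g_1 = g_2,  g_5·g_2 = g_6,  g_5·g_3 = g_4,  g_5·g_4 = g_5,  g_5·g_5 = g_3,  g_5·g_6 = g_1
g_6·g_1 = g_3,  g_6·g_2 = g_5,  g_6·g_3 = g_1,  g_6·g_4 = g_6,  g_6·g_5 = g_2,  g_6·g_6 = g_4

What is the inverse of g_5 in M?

g_3

First locate the identity: row g_4 matches the header, so g_4 is the identity.
Scan row g_5 for g_4: g_5·g_3 = g_4. Hence g_5^(-1) = g_3.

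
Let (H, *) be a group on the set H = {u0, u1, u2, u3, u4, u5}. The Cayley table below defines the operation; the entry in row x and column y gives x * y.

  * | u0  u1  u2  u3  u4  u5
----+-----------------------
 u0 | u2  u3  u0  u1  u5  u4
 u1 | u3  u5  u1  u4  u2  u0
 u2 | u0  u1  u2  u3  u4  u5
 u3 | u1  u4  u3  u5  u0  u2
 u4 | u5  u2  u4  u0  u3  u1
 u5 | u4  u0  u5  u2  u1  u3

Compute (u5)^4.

u5^1 = u5
u5^2 = u5 * u5 = u3
u5^3 = u3 * u5 = u2
u5^4 = u2 * u5 = u5

u5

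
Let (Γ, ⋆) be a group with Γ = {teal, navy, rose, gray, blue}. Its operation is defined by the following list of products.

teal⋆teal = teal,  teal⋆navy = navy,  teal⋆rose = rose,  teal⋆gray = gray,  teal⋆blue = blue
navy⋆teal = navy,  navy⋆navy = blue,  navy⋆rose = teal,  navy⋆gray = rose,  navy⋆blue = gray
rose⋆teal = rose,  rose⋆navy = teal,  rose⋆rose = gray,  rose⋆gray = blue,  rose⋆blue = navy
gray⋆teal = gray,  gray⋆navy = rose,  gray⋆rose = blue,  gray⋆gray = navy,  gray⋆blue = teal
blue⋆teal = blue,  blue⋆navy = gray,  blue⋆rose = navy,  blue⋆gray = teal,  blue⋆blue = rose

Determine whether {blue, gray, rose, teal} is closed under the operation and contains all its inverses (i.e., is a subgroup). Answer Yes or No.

No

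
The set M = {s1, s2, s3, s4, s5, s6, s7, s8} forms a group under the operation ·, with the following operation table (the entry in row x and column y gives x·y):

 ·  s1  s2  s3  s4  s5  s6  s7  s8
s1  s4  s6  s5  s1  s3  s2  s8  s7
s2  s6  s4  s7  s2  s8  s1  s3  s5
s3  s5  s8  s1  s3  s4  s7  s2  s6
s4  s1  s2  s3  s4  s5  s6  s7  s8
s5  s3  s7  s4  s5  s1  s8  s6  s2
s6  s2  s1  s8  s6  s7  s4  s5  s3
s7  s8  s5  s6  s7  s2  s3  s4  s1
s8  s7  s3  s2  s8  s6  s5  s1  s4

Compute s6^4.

s4

s6^1 = s6
s6^2 = s6·s6 = s4
s6^3 = s4·s6 = s6
s6^4 = s6·s6 = s4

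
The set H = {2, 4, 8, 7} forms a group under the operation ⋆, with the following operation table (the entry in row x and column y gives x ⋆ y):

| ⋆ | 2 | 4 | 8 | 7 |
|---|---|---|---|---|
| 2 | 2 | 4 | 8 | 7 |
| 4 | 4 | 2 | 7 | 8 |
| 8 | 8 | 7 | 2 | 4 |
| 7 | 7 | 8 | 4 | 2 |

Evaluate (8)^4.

8^1 = 8
8^2 = 8 ⋆ 8 = 2
8^3 = 2 ⋆ 8 = 8
8^4 = 8 ⋆ 8 = 2
(Structurally, H here is isomorphic to the Klein four-group V_4.)

2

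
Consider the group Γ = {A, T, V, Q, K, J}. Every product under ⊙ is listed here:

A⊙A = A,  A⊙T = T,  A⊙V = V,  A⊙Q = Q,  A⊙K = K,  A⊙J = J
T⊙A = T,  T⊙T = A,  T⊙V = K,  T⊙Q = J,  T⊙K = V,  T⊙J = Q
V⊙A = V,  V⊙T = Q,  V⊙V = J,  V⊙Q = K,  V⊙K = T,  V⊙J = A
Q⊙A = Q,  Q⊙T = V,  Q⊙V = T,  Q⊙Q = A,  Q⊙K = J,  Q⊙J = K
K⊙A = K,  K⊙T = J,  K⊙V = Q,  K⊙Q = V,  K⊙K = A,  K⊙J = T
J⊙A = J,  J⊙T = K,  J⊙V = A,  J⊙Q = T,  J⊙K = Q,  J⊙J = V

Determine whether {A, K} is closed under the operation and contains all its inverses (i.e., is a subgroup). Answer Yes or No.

Yes

{A, K} contains the identity A.
Checking products: every product of two elements of {A, K} (read from the table) lies in {A, K}, so the set is closed.
In a finite group, a nonempty closed subset is a subgroup. So {A, K} ≤ Γ.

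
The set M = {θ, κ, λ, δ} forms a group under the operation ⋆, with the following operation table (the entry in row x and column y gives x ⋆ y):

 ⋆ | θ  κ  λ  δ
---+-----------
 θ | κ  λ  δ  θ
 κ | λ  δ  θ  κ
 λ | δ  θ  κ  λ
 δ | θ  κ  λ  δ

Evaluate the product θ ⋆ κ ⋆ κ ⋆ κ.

λ

θ ⋆ κ = λ
λ ⋆ κ = θ
θ ⋆ κ = λ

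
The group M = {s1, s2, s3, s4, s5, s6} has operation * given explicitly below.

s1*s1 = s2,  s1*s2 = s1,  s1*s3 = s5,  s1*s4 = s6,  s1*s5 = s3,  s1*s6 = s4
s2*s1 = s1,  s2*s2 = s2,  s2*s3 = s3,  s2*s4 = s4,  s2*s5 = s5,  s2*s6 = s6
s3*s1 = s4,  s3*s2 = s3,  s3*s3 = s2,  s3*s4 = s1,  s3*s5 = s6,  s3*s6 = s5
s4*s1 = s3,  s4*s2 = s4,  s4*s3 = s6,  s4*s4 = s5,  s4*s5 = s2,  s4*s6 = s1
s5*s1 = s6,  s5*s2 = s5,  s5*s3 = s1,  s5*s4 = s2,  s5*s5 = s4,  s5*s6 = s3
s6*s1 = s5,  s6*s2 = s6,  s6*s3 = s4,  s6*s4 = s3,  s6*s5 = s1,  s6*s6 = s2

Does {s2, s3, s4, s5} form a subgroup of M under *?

s5 * s3 = s1, which is not in {s2, s3, s4, s5}.
The subset is not closed under *, so it is not a subgroup.

No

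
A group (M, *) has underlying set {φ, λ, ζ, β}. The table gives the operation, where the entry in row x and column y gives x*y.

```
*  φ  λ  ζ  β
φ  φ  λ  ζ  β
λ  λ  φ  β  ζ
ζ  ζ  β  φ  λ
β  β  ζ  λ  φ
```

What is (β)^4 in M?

β^1 = β
β^2 = β*β = φ
β^3 = φ*β = β
β^4 = β*β = φ

φ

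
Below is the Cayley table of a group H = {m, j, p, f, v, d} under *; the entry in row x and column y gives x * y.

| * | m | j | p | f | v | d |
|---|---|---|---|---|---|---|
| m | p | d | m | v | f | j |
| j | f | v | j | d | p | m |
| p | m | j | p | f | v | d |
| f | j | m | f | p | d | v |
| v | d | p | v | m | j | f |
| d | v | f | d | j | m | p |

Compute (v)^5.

v^1 = v
v^2 = v * v = j
v^3 = j * v = p
v^4 = p * v = v
v^5 = v * v = j

j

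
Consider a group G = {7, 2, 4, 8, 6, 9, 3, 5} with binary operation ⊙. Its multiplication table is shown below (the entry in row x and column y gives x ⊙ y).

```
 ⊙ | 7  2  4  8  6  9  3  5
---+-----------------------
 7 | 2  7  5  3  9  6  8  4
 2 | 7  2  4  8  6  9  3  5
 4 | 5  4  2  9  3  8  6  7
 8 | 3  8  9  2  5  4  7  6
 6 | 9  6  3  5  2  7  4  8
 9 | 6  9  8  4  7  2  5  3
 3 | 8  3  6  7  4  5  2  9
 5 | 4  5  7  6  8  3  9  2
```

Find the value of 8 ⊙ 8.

2

Read row 8, column 8: 8 ⊙ 8 = 2.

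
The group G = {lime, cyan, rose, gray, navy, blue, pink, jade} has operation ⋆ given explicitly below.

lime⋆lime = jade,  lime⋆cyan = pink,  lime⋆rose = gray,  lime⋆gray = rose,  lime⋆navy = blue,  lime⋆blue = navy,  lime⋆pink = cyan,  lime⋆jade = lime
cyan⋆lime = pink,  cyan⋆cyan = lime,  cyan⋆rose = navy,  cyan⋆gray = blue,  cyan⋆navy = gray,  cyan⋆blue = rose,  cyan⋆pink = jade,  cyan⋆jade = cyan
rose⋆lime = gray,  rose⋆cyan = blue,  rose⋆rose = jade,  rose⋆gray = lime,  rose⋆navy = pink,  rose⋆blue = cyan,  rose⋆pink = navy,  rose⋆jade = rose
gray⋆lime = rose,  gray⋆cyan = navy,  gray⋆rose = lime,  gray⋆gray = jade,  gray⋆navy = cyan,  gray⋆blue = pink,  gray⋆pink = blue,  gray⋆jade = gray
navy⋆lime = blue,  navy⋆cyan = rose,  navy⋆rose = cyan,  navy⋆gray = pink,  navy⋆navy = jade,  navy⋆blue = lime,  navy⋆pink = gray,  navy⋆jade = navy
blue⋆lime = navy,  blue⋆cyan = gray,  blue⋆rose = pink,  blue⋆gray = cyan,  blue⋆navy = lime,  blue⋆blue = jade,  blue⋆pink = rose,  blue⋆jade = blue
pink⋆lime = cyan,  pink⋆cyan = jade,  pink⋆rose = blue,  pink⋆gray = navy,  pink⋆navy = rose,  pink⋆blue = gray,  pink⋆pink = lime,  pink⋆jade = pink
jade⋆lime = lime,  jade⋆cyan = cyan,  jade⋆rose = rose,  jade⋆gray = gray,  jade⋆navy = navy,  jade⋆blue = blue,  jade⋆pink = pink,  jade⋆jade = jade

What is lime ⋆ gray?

Read row lime, column gray: lime ⋆ gray = rose.

rose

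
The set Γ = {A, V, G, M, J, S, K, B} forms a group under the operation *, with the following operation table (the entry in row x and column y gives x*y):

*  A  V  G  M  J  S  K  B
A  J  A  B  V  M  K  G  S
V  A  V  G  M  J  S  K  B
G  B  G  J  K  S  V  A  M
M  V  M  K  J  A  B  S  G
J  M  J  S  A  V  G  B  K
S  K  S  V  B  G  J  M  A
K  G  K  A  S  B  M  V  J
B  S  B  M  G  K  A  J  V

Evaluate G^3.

G^1 = G
G^2 = G*G = J
G^3 = J*G = S

S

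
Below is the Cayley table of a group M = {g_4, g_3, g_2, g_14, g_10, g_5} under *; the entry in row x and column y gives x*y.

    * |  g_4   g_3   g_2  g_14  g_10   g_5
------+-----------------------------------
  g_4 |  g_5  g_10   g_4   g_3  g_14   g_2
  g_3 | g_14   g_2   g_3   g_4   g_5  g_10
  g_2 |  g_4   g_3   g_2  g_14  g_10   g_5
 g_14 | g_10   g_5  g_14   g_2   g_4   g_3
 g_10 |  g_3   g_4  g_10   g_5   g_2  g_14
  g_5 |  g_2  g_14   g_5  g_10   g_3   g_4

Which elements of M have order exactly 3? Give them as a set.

Identity is g_2. Compute the order of each non-identity element by repeated multiplication:
  g_4: g_4 → g_5 → g_2  (order 3)
  g_3: g_3 → g_2  (order 2)
  g_14: g_14 → g_2  (order 2)
  g_10: g_10 → g_2  (order 2)
  g_5: g_5 → g_4 → g_2  (order 3)
Elements of order 3: {g_4, g_5}.

{g_4, g_5}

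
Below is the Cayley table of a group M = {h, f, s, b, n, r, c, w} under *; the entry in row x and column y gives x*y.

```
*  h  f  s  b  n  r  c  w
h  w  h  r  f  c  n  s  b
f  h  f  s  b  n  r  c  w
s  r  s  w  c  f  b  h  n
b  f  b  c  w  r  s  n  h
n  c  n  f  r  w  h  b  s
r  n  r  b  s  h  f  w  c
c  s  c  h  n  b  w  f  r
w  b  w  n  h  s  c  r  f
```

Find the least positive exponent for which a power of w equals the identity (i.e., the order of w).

The identity element is f (its row matches the header).
w^1 = w
w^2 = w*w = f
The first power of w equal to the identity is w^2, so ord(w) = 2.

2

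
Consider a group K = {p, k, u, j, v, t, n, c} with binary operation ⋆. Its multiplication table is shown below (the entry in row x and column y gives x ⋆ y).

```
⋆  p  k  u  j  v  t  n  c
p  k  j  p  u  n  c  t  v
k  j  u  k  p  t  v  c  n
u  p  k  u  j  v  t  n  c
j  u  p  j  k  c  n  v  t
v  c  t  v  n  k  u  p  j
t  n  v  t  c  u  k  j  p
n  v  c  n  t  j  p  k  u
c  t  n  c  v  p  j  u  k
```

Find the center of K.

An element z is central iff its row equals its column in the table.
For j: j ⋆ c = t ≠ v = c ⋆ j, so j ∉ Z.
Checking each element this way leaves Z(K) = {k, u}.

{k, u}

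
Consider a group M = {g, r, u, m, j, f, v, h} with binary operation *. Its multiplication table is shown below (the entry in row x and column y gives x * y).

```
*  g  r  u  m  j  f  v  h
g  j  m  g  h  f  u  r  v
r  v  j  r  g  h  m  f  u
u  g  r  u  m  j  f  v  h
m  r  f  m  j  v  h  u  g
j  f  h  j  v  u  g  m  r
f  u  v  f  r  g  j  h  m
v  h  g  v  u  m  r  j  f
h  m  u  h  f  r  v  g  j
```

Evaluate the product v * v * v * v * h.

h

v * v = j
j * v = m
m * v = u
u * h = h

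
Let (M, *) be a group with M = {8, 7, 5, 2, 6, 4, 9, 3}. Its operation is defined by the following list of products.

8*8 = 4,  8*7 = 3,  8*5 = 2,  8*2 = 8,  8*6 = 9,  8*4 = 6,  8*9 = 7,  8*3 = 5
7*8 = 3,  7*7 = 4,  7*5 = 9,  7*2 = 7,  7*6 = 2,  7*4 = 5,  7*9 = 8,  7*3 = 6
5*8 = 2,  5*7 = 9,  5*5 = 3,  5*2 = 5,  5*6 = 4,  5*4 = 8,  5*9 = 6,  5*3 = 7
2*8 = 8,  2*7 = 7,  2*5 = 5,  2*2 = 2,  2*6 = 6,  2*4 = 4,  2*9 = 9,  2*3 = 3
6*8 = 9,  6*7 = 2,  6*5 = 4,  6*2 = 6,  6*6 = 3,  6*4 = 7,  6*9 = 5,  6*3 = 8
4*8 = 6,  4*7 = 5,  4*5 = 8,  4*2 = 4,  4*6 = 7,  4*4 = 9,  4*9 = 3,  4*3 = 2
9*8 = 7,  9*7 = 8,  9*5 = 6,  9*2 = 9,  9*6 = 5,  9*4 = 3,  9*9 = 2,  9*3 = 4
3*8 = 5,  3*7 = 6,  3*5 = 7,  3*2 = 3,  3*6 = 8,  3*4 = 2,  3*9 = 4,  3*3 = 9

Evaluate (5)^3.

7

5^1 = 5
5^2 = 5 * 5 = 3
5^3 = 3 * 5 = 7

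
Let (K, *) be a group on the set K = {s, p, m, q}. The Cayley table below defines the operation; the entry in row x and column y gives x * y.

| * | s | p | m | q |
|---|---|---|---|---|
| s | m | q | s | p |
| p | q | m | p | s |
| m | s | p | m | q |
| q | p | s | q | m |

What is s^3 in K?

s^1 = s
s^2 = s * s = m
s^3 = m * s = s

s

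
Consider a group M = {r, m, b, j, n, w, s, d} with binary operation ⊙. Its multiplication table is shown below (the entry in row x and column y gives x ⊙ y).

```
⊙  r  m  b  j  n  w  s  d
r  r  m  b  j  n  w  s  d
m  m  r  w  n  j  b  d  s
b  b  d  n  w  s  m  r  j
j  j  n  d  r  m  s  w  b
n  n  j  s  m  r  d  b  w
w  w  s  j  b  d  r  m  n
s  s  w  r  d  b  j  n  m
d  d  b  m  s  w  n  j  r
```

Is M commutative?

No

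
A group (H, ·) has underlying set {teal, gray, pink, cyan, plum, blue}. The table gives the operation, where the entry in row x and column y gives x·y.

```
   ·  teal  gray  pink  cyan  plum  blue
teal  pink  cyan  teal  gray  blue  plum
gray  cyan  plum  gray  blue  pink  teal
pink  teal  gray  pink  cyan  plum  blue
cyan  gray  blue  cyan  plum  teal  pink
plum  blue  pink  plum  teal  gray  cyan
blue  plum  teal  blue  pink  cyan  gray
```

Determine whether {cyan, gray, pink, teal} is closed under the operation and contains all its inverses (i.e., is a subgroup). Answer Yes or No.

gray·gray = plum, which is not in {cyan, gray, pink, teal}.
The subset is not closed under ·, so it is not a subgroup.
(Structurally, H here is isomorphic to the cyclic group Z_6.)

No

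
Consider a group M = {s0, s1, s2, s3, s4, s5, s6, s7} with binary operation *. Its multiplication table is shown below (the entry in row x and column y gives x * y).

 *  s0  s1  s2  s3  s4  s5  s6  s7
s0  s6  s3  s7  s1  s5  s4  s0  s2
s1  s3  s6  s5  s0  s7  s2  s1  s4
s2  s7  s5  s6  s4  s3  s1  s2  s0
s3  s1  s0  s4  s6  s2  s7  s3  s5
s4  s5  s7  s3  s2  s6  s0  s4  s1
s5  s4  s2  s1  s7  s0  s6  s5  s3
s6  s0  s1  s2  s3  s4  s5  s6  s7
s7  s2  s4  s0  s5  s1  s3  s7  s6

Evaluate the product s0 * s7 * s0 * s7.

s0 * s7 = s2
s2 * s0 = s7
s7 * s7 = s6

s6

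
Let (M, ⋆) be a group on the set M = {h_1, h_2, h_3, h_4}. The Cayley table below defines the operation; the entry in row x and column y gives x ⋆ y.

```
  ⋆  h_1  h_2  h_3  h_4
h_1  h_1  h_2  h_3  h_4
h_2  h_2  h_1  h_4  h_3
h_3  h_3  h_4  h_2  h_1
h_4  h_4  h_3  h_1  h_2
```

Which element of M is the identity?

The identity e satisfies e ⋆ x = x for all x, so its row in the table reproduces the column headers.
Row h_1 reads: h_1, h_2, h_3, h_4 — exactly the header order. So h_1 is the identity.

h_1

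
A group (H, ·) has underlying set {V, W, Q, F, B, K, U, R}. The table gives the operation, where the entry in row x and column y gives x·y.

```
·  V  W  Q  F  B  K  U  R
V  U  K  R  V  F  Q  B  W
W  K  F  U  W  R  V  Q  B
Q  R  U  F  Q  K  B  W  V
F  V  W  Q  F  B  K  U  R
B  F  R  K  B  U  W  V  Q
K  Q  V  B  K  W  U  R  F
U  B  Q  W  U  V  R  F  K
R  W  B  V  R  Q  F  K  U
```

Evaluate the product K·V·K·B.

U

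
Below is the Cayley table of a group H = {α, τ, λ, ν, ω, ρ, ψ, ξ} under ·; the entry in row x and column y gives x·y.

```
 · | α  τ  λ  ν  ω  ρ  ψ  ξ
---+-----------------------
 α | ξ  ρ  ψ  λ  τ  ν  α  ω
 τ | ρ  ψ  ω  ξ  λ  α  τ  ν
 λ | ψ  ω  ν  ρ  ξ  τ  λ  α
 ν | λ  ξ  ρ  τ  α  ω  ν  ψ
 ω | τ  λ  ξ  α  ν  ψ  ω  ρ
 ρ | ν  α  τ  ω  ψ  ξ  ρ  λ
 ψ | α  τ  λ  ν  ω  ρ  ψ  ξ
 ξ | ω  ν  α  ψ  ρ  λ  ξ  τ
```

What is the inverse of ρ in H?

First locate the identity: row ψ matches the header, so ψ is the identity.
Scan row ρ for ψ: ρ·ω = ψ. Hence ρ^(-1) = ω.

ω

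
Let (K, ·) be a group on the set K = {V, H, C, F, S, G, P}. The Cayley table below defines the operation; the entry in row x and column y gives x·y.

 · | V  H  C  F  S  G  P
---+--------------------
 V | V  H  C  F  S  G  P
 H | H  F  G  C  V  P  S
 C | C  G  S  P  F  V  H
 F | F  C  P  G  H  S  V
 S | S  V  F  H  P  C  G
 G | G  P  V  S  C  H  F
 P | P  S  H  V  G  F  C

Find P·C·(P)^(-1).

C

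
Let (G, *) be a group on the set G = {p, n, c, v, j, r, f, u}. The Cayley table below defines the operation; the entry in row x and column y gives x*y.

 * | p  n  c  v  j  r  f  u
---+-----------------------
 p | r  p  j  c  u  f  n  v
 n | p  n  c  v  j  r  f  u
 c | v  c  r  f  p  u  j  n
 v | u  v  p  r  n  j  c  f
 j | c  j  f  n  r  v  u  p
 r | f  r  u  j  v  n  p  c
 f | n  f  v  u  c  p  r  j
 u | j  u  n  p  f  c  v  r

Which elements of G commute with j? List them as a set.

Compare row j with column j entry by entry.
v*j = n = j*v, so v commutes with j.
p*j = u but j*p = c, so p does not.
Collecting the elements that commute with j: C(j) = {j, n, r, v}.

{j, n, r, v}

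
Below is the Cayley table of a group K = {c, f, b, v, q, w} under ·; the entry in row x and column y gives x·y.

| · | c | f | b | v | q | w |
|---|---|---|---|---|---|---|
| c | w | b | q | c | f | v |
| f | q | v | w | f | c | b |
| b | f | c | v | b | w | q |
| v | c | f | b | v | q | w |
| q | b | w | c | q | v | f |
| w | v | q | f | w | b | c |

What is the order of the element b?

The identity element is v (its row matches the header).
b^1 = b
b^2 = b·b = v
The first power of b equal to the identity is b^2, so ord(b) = 2.
(Structurally, K here is isomorphic to the symmetric group S_3.)

2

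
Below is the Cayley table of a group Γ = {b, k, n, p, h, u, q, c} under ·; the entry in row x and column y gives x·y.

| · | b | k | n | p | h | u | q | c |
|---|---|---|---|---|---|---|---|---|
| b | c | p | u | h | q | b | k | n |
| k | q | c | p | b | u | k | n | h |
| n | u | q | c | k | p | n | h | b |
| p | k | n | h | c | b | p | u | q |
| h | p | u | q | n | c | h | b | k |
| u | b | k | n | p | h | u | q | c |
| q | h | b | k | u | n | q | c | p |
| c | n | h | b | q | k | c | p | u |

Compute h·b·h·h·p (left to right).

h·b = p
p·h = b
b·h = q
q·p = u
(Structurally, Γ here is isomorphic to the quaternion group Q_8.)

u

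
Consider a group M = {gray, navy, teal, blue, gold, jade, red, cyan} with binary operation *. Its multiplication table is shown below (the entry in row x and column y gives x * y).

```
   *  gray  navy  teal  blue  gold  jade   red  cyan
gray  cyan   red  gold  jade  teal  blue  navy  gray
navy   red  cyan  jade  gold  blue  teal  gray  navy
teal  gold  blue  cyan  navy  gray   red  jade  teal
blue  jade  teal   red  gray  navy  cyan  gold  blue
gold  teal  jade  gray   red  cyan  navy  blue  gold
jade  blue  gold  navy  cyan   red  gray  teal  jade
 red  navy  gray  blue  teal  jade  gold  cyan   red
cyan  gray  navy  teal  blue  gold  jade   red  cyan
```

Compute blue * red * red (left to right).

blue

blue * red = gold
gold * red = blue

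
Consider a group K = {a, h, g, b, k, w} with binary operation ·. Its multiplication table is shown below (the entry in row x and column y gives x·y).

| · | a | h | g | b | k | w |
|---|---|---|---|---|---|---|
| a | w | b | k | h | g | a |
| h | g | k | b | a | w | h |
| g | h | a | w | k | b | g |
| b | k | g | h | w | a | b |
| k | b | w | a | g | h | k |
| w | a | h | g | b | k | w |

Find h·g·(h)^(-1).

The identity is w. In row h, the entry w sits in column k, so h^(-1) = k.
h·g = b
b·k = a
(Structurally, K here is isomorphic to the symmetric group S_3.)

a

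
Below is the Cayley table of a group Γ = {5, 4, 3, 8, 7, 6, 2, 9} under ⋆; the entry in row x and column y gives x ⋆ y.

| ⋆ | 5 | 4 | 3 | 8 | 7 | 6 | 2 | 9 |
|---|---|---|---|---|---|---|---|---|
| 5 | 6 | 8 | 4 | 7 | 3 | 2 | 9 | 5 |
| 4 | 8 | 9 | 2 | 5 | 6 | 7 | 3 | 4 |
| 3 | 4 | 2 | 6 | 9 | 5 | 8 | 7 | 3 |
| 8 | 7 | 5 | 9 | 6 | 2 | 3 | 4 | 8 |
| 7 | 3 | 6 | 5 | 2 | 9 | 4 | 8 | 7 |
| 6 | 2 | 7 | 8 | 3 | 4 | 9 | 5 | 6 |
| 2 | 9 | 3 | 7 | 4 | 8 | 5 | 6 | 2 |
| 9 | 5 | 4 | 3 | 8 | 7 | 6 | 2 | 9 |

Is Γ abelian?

Check whether the table is symmetric across its main diagonal.
Every entry (row x, col y) equals the entry (row y, col x), so Γ is abelian.

Yes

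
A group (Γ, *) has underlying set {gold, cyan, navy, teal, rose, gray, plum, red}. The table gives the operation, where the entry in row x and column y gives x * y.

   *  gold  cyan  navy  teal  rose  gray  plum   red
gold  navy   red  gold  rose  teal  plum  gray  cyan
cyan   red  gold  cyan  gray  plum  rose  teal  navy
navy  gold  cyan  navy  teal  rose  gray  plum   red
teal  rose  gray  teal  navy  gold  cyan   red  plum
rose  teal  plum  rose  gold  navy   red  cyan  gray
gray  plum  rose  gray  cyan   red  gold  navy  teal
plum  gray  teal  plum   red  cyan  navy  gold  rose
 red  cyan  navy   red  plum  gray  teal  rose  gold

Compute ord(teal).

The identity element is navy (its row matches the header).
teal^1 = teal
teal^2 = teal * teal = navy
The first power of teal equal to the identity is teal^2, so ord(teal) = 2.
(Structurally, Γ here is isomorphic to Z_2 x Z_4.)

2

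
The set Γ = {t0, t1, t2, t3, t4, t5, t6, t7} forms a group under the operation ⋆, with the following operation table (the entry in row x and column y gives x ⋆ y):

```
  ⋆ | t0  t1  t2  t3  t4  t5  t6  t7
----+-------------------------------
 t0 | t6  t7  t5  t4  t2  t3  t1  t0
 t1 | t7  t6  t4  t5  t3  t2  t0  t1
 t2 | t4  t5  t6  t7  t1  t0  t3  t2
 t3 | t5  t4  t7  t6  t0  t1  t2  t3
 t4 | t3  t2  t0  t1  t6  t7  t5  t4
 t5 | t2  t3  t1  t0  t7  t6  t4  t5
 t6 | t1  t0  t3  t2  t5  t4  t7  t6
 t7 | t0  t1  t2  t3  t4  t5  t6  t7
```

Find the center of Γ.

An element z is central iff its row equals its column in the table.
For t5: t5 ⋆ t2 = t1 ≠ t0 = t2 ⋆ t5, so t5 ∉ Z.
Checking each element this way leaves Z(Γ) = {t6, t7}.

{t6, t7}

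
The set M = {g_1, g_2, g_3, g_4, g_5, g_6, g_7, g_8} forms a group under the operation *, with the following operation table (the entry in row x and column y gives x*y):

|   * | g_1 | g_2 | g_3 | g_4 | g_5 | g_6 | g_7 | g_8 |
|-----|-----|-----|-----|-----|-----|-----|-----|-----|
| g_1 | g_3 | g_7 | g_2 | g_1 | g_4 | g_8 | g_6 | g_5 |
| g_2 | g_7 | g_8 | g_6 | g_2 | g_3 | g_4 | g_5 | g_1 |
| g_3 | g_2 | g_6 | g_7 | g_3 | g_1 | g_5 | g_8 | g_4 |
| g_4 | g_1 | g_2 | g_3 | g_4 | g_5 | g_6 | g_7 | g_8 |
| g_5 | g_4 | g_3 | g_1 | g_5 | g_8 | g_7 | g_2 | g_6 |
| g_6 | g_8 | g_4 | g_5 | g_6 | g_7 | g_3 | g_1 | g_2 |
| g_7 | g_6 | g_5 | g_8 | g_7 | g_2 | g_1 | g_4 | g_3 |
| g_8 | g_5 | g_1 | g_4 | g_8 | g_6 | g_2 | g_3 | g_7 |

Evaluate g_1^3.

g_1^1 = g_1
g_1^2 = g_1*g_1 = g_3
g_1^3 = g_3*g_1 = g_2

g_2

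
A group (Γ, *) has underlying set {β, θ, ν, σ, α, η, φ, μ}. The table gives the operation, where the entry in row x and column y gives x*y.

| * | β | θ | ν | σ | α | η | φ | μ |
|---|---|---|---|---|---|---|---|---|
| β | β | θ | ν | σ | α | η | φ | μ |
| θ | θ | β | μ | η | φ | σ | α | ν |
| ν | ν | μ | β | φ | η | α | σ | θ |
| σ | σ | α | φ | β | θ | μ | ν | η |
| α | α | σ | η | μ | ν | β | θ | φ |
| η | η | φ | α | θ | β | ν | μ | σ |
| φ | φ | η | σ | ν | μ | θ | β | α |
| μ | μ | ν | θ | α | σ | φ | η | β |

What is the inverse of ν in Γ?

First locate the identity: row β matches the header, so β is the identity.
Scan row ν for β: ν*ν = β. Hence ν^(-1) = ν.

ν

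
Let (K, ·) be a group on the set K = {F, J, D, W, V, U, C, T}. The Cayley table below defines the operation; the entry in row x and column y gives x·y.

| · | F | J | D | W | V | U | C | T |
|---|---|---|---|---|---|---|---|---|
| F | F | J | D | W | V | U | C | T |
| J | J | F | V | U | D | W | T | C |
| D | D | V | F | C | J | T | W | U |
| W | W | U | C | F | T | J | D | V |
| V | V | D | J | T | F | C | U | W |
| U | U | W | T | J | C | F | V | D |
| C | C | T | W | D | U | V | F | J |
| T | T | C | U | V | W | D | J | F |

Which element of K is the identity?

F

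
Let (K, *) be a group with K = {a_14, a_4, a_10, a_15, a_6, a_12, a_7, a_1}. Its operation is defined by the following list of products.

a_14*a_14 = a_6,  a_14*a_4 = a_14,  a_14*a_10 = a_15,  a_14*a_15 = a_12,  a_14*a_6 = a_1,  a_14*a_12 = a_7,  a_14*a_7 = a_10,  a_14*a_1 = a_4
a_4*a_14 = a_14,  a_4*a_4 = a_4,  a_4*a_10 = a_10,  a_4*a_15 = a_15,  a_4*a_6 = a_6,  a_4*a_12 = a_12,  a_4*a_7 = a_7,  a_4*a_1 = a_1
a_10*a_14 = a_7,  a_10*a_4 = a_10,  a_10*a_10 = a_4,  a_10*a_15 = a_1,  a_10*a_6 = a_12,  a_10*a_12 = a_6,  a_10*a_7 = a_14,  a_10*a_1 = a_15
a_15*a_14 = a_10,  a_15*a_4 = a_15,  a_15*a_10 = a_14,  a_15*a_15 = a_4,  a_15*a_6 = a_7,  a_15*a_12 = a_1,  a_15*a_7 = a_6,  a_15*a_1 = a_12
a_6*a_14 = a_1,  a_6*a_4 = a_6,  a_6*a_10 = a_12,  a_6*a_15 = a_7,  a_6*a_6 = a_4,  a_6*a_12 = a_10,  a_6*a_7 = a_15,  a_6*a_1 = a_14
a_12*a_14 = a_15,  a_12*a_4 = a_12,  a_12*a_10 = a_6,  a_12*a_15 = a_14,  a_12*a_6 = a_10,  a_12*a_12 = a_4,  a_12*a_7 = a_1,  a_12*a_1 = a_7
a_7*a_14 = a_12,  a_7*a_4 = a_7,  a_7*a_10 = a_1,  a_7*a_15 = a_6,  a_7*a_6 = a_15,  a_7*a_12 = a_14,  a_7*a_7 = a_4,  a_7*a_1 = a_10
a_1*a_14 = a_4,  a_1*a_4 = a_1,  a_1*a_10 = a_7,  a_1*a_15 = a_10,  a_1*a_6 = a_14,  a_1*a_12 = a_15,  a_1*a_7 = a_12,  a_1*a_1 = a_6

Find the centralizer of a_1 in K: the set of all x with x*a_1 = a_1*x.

{a_1, a_14, a_4, a_6}

Compare row a_1 with column a_1 entry by entry.
a_6*a_1 = a_14 = a_1*a_6, so a_6 commutes with a_1.
a_12*a_1 = a_7 but a_1*a_12 = a_15, so a_12 does not.
Collecting the elements that commute with a_1: C(a_1) = {a_1, a_14, a_4, a_6}.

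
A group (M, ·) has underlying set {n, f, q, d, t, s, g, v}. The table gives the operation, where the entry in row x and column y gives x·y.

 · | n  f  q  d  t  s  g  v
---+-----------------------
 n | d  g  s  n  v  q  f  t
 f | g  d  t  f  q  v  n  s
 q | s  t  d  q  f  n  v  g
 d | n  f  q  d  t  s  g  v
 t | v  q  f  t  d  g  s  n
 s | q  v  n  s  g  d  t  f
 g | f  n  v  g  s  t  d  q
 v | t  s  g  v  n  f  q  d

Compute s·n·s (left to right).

n

s·n = q
q·s = n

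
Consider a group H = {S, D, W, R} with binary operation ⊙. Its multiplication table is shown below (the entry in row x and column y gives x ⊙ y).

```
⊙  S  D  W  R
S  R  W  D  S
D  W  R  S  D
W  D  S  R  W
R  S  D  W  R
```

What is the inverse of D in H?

First locate the identity: row R matches the header, so R is the identity.
Scan row D for R: D ⊙ D = R. Hence D^(-1) = D.

D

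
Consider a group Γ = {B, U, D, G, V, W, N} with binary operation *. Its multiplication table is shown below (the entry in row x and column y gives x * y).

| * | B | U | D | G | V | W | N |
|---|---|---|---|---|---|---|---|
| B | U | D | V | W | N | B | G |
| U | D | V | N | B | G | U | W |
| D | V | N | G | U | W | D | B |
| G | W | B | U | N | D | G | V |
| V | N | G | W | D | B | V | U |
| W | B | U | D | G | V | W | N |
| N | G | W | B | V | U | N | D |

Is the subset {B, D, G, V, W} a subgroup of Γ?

No

D * G = U, which is not in {B, D, G, V, W}.
The subset is not closed under *, so it is not a subgroup.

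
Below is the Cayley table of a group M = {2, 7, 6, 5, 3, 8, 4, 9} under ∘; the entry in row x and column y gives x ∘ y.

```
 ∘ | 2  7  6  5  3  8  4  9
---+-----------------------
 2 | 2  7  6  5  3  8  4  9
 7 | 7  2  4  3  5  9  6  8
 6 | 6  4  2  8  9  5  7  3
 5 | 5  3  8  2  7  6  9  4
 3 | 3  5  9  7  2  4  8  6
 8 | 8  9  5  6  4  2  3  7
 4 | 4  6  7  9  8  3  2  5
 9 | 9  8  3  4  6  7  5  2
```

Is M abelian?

Check whether the table is symmetric across its main diagonal.
Every entry (row x, col y) equals the entry (row y, col x), so M is abelian.

Yes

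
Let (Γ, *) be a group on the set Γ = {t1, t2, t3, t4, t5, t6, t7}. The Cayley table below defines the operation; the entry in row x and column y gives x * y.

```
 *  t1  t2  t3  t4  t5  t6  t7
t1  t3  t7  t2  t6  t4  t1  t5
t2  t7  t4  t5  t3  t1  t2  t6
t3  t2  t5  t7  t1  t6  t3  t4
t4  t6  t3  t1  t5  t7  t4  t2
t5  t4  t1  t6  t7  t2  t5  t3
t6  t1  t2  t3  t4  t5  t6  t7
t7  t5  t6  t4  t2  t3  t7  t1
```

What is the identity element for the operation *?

t6

The identity e satisfies e * x = x for all x, so its row in the table reproduces the column headers.
Row t6 reads: t1, t2, t3, t4, t5, t6, t7 — exactly the header order. So t6 is the identity.
(Structurally, Γ here is isomorphic to the cyclic group Z_7.)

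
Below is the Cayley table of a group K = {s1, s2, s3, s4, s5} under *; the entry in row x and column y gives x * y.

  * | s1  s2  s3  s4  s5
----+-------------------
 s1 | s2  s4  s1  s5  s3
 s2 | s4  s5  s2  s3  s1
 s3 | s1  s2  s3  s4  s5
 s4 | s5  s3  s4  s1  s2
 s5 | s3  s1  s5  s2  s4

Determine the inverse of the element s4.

s2

First locate the identity: row s3 matches the header, so s3 is the identity.
Scan row s4 for s3: s4 * s2 = s3. Hence s4^(-1) = s2.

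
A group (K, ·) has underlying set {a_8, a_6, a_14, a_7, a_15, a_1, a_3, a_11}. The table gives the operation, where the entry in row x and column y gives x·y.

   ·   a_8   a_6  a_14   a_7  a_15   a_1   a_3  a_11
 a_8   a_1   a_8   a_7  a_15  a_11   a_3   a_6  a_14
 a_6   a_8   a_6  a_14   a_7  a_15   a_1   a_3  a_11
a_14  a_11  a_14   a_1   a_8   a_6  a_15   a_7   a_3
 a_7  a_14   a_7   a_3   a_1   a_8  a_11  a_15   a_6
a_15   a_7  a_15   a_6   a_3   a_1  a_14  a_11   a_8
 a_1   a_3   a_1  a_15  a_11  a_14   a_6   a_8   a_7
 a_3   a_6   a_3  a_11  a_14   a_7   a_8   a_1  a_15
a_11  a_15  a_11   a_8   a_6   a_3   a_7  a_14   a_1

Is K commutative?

No

a_8·a_15 = a_11 but a_15·a_8 = a_7.
Since a_8 and a_15 do not commute, K is not abelian.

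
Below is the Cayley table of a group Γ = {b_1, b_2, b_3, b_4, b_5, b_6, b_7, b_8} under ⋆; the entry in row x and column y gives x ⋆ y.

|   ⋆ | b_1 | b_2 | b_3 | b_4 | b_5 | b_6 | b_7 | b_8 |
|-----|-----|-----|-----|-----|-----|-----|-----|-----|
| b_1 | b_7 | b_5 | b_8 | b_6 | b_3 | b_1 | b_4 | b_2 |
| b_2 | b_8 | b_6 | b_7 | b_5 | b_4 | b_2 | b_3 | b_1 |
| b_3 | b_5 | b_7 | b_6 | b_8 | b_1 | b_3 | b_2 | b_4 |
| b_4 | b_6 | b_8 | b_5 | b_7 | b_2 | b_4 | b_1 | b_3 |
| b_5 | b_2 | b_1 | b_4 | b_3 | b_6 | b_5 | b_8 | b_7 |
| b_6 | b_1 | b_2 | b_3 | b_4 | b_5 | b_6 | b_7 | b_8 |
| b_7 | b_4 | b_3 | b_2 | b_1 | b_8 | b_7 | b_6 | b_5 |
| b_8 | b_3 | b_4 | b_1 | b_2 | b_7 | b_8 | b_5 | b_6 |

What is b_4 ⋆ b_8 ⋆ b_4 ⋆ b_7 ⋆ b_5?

b_4 ⋆ b_8 = b_3
b_3 ⋆ b_4 = b_8
b_8 ⋆ b_7 = b_5
b_5 ⋆ b_5 = b_6
(Structurally, Γ here is isomorphic to the dihedral group D_4.)

b_6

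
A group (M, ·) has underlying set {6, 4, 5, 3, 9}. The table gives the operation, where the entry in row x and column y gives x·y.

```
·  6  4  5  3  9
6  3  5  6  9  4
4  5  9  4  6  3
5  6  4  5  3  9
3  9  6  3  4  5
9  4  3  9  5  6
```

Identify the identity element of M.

5

The identity e satisfies e·x = x for all x, so its row in the table reproduces the column headers.
Row 5 reads: 6, 4, 5, 3, 9 — exactly the header order. So 5 is the identity.
(Structurally, M here is isomorphic to the cyclic group Z_5.)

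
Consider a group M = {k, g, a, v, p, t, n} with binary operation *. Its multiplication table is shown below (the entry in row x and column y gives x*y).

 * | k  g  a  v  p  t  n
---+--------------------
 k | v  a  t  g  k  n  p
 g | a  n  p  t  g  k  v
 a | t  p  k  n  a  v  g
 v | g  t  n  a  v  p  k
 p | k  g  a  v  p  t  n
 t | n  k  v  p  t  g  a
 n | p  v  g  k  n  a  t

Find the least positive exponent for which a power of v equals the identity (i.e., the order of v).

The identity element is p (its row matches the header).
v^1 = v
v^2 = v*v = a
v^3 = a*v = n
v^4 = n*v = k
v^5 = k*v = g
v^6 = g*v = t
v^7 = t*v = p
The first power of v equal to the identity is v^7, so ord(v) = 7.

7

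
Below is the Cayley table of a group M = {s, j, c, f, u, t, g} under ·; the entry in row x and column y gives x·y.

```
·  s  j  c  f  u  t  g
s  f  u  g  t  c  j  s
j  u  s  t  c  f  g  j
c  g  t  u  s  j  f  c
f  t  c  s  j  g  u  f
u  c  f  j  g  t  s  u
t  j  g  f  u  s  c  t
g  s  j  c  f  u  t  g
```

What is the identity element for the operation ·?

The identity e satisfies e·x = x for all x, so its row in the table reproduces the column headers.
Row g reads: s, j, c, f, u, t, g — exactly the header order. So g is the identity.

g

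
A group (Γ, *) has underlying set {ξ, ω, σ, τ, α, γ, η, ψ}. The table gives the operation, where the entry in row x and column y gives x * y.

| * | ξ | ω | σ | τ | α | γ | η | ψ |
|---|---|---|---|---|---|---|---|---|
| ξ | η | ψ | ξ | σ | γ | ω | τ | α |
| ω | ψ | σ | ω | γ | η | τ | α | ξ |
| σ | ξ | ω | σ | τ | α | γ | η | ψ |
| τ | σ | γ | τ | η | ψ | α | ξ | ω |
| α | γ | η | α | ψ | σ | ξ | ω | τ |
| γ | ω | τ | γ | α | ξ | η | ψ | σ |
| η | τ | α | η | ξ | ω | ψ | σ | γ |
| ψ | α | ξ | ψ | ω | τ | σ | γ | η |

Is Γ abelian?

Check whether the table is symmetric across its main diagonal.
Every entry (row x, col y) equals the entry (row y, col x), so Γ is abelian.

Yes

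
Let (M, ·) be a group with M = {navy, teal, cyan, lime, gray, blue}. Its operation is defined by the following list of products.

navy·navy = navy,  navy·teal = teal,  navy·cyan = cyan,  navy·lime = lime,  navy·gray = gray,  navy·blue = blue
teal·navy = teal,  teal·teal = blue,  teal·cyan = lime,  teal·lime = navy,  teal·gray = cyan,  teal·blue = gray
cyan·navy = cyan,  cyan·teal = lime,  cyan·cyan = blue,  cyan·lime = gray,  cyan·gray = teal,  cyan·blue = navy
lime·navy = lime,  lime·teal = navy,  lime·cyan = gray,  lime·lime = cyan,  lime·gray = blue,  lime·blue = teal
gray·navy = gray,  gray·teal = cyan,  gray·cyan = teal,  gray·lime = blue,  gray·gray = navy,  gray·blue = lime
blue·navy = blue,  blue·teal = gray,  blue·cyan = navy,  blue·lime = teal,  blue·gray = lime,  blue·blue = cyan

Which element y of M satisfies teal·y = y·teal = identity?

First locate the identity: row navy matches the header, so navy is the identity.
Scan row teal for navy: teal·lime = navy. Hence teal^(-1) = lime.
(Structurally, M here is isomorphic to the cyclic group Z_6.)

lime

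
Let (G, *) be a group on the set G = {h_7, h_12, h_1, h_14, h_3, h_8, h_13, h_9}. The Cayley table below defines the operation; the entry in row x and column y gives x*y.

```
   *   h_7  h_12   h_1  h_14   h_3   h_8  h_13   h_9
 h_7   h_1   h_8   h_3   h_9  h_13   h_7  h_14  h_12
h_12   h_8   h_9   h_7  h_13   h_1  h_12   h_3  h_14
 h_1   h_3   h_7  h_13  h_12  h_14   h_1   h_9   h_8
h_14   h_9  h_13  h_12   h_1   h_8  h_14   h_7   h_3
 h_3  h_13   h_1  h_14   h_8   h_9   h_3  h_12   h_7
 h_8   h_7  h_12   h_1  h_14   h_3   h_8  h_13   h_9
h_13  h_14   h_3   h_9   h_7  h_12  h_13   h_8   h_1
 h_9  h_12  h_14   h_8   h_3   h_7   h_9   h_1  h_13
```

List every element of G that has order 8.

{h_12, h_14, h_3, h_7}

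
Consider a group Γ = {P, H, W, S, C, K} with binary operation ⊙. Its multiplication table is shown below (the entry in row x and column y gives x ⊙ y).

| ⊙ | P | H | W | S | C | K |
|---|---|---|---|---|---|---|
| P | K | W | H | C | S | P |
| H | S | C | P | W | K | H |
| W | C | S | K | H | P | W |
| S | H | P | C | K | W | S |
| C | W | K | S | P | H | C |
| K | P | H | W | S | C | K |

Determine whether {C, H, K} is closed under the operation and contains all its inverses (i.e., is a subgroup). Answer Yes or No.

{C, H, K} contains the identity K.
Checking products: every product of two elements of {C, H, K} (read from the table) lies in {C, H, K}, so the set is closed.
In a finite group, a nonempty closed subset is a subgroup. So {C, H, K} ≤ Γ.
(Structurally, Γ here is isomorphic to the symmetric group S_3.)

Yes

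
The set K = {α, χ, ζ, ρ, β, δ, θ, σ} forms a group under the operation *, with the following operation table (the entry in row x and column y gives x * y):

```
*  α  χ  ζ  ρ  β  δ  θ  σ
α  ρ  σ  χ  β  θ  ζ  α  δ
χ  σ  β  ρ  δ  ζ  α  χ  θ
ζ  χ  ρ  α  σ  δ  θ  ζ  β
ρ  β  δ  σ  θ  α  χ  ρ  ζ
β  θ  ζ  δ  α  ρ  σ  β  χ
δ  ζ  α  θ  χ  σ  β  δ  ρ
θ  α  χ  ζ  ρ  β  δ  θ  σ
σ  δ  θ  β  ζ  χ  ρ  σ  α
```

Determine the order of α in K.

4

The identity element is θ (its row matches the header).
α^1 = α
α^2 = α * α = ρ
α^3 = ρ * α = β
α^4 = β * α = θ
The first power of α equal to the identity is α^4, so ord(α) = 4.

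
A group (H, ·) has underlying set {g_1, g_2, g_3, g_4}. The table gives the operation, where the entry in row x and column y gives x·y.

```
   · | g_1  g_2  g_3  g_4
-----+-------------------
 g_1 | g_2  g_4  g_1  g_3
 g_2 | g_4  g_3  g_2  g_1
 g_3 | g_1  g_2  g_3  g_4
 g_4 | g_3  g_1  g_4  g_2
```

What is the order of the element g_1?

4

The identity element is g_3 (its row matches the header).
g_1^1 = g_1
g_1^2 = g_1·g_1 = g_2
g_1^3 = g_2·g_1 = g_4
g_1^4 = g_4·g_1 = g_3
The first power of g_1 equal to the identity is g_1^4, so ord(g_1) = 4.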